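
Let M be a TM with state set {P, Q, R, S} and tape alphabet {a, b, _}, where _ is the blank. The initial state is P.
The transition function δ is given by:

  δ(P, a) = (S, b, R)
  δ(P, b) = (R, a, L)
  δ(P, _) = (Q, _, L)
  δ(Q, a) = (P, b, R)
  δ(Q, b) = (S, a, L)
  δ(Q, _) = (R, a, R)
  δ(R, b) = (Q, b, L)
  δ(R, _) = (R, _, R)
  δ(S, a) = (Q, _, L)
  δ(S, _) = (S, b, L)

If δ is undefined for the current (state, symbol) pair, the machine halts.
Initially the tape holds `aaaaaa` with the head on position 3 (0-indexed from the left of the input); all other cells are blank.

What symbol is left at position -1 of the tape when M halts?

P | _aaa[a]aa   read a → write b, move R, go to S
S | _aaab[a]a   read a → write _, move L, go to Q
Q | _aaa[b]_a   read b → write a, move L, go to S
S | _aa[a]a_a   read a → write _, move L, go to Q
Q | _a[a]_a_a   read a → write b, move R, go to P
P | _ab[_]a_a   read _ → write _, move L, go to Q
Q | _a[b]_a_a   read b → write a, move L, go to S
S | _[a]a_a_a   read a → write _, move L, go to Q
Q | [_]_a_a_a   read _ → write a, move R, go to R
R | a[_]a_a_a   read _ → write _, move R, go to R
R | a_[a]_a_a
Cell -1 holds a when M halts.

a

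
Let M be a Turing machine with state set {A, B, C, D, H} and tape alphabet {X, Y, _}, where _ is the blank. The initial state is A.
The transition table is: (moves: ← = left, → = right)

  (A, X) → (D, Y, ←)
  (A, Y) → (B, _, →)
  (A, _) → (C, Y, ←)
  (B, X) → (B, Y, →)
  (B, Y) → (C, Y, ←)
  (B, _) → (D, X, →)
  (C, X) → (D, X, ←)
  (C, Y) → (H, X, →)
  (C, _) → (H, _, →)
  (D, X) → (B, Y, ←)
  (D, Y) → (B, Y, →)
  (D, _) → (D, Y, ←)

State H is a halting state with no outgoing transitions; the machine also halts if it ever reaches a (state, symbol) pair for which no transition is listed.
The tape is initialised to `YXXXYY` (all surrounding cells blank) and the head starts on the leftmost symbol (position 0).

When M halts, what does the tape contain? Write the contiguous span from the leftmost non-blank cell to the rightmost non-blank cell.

YYXYY

A | [Y]XXXYY   read Y → write _, move →, go to B
B | _[X]XXYY   read X → write Y, move →, go to B
B | _Y[X]XYY   read X → write Y, move →, go to B
B | _YY[X]YY   read X → write Y, move →, go to B
B | _YYY[Y]Y   read Y → write Y, move ←, go to C
C | _YY[Y]YY   read Y → write X, move →, go to H
H | _YYX[Y]Y
The non-blank tape span at halt is YYXYY.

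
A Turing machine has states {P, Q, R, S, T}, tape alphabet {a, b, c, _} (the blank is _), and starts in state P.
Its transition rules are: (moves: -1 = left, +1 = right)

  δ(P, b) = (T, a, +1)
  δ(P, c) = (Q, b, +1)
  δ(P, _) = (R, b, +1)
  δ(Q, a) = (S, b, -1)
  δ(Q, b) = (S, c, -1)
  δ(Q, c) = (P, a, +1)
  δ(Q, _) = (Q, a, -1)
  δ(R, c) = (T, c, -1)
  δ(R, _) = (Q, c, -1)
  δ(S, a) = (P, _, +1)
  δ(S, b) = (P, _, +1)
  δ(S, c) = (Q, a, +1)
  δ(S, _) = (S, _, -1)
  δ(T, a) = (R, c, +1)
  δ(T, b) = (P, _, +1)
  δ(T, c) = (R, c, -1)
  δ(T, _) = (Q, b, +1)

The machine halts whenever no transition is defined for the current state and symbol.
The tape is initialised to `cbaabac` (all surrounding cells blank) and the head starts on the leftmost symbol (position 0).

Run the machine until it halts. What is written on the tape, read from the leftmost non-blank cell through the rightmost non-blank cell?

P | [c]baabac   read c → write b, move +1, go to Q
Q | b[b]aabac   read b → write c, move -1, go to S
S | [b]caabac   read b → write _, move +1, go to P
P | _[c]aabac   read c → write b, move +1, go to Q
Q | _b[a]abac   read a → write b, move -1, go to S
S | _[b]babac   read b → write _, move +1, go to P
P | __[b]abac   read b → write a, move +1, go to T
T | __a[a]bac   read a → write c, move +1, go to R
R | __ac[b]ac
The non-blank tape span at halt is acbac.

acbac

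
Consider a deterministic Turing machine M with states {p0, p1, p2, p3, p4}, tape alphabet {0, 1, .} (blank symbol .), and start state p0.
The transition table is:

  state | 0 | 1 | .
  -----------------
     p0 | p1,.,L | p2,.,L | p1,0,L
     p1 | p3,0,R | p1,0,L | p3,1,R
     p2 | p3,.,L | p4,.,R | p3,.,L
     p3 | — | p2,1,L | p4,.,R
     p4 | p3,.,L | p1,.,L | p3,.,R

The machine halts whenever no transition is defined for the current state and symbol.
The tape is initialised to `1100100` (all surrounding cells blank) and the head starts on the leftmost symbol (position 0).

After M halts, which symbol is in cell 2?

.

state=p0 head=0 tape=..[1]100100   (p0,1)→(p2,.,L)
state=p2 head=-1 tape=.[.].100100   (p2,.)→(p3,.,L)
state=p3 head=-2 tape=[.]..100100   (p3,.)→(p4,.,R)
state=p4 head=-1 tape=.[.].100100   (p4,.)→(p3,.,R)
state=p3 head=0 tape=..[.]100100   (p3,.)→(p4,.,R)
state=p4 head=1 tape=...[1]00100   (p4,1)→(p1,.,L)
state=p1 head=0 tape=..[.].00100   (p1,.)→(p3,1,R)
state=p3 head=1 tape=..1[.]00100   (p3,.)→(p4,.,R)
state=p4 head=2 tape=..1.[0]0100   (p4,0)→(p3,.,L)
state=p3 head=1 tape=..1[.].0100   (p3,.)→(p4,.,R)
state=p4 head=2 tape=..1.[.]0100   (p4,.)→(p3,.,R)
state=p3 head=3 tape=..1..[0]100
Cell 2 holds . when M halts.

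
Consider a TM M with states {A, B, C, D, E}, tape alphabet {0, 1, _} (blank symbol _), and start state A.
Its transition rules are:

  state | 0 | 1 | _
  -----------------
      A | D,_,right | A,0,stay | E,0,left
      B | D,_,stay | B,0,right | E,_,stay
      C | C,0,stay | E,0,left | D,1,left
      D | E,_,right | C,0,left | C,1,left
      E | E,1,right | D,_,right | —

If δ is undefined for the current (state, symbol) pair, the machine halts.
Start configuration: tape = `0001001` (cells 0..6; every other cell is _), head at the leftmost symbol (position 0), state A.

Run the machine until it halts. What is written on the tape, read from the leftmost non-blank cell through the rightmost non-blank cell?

011011

state=A head=0 tape=[0]001001_   (A,0)→(D,_,right)
state=D head=1 tape=_[0]01001_   (D,0)→(E,_,right)
state=E head=2 tape=__[0]1001_   (E,0)→(E,1,right)
state=E head=3 tape=__1[1]001_   (E,1)→(D,_,right)
state=D head=4 tape=__1_[0]01_   (D,0)→(E,_,right)
state=E head=5 tape=__1__[0]1_   (E,0)→(E,1,right)
state=E head=6 tape=__1__1[1]_   (E,1)→(D,_,right)
state=D head=7 tape=__1__1_[_]   (D,_)→(C,1,left)
state=C head=6 tape=__1__1[_]1   (C,_)→(D,1,left)
state=D head=5 tape=__1__[1]11   (D,1)→(C,0,left)
state=C head=4 tape=__1_[_]011   (C,_)→(D,1,left)
state=D head=3 tape=__1[_]1011   (D,_)→(C,1,left)
state=C head=2 tape=__[1]11011   (C,1)→(E,0,left)
state=E head=1 tape=_[_]011011
The non-blank tape span at halt is 011011.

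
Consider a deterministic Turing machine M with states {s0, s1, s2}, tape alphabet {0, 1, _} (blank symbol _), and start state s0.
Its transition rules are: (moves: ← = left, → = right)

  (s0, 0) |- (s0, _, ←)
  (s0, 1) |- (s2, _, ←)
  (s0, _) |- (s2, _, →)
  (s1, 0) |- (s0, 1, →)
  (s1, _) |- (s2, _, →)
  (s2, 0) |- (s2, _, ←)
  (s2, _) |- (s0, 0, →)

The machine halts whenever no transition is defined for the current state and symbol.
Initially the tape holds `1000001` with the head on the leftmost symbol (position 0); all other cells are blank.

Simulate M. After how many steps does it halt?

18

state=s0 head=0 tape=_[1]000001   (s0,1)→(s2,_,←)
state=s2 head=-1 tape=[_]_000001   (s2,_)→(s0,0,→)
state=s0 head=0 tape=0[_]000001   (s0,_)→(s2,_,→)
state=s2 head=1 tape=0_[0]00001   (s2,0)→(s2,_,←)
state=s2 head=0 tape=0[_]_00001   (s2,_)→(s0,0,→)
state=s0 head=1 tape=00[_]00001   (s0,_)→(s2,_,→)
state=s2 head=2 tape=00_[0]0001   (s2,0)→(s2,_,←)
state=s2 head=1 tape=00[_]_0001   (s2,_)→(s0,0,→)
state=s0 head=2 tape=000[_]0001   (s0,_)→(s2,_,→)
state=s2 head=3 tape=000_[0]001   (s2,0)→(s2,_,←)
state=s2 head=2 tape=000[_]_001   (s2,_)→(s0,0,→)
state=s0 head=3 tape=0000[_]001   (s0,_)→(s2,_,→)
state=s2 head=4 tape=0000_[0]01   (s2,0)→(s2,_,←)
state=s2 head=3 tape=0000[_]_01   (s2,_)→(s0,0,→)
state=s0 head=4 tape=00000[_]01   (s0,_)→(s2,_,→)
state=s2 head=5 tape=00000_[0]1   (s2,0)→(s2,_,←)
state=s2 head=4 tape=00000[_]_1   (s2,_)→(s0,0,→)
state=s0 head=5 tape=000000[_]1   (s0,_)→(s2,_,→)
state=s2 head=6 tape=000000_[1]
M halts after 18 transitions.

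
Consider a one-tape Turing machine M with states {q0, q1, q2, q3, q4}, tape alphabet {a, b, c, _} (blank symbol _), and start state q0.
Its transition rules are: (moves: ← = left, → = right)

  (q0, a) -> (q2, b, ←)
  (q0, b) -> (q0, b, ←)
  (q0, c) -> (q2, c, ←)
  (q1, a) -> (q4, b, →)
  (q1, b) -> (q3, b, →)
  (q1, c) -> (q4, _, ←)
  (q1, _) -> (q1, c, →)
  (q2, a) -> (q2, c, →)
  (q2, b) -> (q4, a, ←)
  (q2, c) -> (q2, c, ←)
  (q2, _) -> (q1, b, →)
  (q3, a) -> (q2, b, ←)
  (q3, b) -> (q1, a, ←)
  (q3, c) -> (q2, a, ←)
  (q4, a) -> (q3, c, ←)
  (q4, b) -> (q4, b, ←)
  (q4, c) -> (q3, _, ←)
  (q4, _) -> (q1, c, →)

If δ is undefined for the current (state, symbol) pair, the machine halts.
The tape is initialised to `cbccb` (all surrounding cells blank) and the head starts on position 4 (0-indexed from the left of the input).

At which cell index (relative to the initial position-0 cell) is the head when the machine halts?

-1

q0 | _cbcc[b]   read b → write b, move ←, go to q0
q0 | _cbc[c]b   read c → write c, move ←, go to q2
q2 | _cb[c]cb   read c → write c, move ←, go to q2
q2 | _c[b]ccb   read b → write a, move ←, go to q4
q4 | _[c]accb   read c → write _, move ←, go to q3
q3 | [_]_accb
At halt the head is at cell -1.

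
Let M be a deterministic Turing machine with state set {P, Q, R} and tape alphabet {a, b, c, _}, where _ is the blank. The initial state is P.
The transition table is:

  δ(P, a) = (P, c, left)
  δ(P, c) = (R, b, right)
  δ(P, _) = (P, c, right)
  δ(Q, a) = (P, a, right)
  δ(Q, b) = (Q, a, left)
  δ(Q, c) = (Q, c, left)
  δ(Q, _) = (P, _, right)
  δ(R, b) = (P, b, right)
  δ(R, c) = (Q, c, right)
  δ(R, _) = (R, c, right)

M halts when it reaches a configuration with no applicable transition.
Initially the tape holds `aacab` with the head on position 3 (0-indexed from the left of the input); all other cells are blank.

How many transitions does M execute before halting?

P | __aac[a]b   read a → write c, move left, go to P
P | __aa[c]cb   read c → write b, move right, go to R
R | __aab[c]b   read c → write c, move right, go to Q
Q | __aabc[b]   read b → write a, move left, go to Q
Q | __aab[c]a   read c → write c, move left, go to Q
Q | __aa[b]ca   read b → write a, move left, go to Q
Q | __a[a]aca   read a → write a, move right, go to P
P | __aa[a]ca   read a → write c, move left, go to P
P | __a[a]cca   read a → write c, move left, go to P
P | __[a]ccca   read a → write c, move left, go to P
P | _[_]cccca   read _ → write c, move right, go to P
P | _c[c]ccca   read c → write b, move right, go to R
R | _cb[c]cca   read c → write c, move right, go to Q
Q | _cbc[c]ca   read c → write c, move left, go to Q
Q | _cb[c]cca   read c → write c, move left, go to Q
Q | _c[b]ccca   read b → write a, move left, go to Q
Q | _[c]accca   read c → write c, move left, go to Q
Q | [_]caccca   read _ → write _, move right, go to P
P | _[c]accca   read c → write b, move right, go to R
R | _b[a]ccca
M halts after 19 transitions.

19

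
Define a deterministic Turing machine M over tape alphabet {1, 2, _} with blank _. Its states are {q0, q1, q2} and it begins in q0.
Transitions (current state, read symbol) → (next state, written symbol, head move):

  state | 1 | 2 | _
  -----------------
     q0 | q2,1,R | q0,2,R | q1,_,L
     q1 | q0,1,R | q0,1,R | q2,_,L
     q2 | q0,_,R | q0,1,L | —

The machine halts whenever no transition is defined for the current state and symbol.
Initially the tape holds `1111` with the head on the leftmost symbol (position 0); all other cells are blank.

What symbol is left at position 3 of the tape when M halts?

_

q0 | [1]111_   read 1 → write 1, move R, go to q2
q2 | 1[1]11_   read 1 → write _, move R, go to q0
q0 | 1_[1]1_   read 1 → write 1, move R, go to q2
q2 | 1_1[1]_   read 1 → write _, move R, go to q0
q0 | 1_1_[_]   read _ → write _, move L, go to q1
q1 | 1_1[_]_   read _ → write _, move L, go to q2
q2 | 1_[1]__   read 1 → write _, move R, go to q0
q0 | 1__[_]_   read _ → write _, move L, go to q1
q1 | 1_[_]__   read _ → write _, move L, go to q2
q2 | 1[_]___
Cell 3 holds _ when M halts.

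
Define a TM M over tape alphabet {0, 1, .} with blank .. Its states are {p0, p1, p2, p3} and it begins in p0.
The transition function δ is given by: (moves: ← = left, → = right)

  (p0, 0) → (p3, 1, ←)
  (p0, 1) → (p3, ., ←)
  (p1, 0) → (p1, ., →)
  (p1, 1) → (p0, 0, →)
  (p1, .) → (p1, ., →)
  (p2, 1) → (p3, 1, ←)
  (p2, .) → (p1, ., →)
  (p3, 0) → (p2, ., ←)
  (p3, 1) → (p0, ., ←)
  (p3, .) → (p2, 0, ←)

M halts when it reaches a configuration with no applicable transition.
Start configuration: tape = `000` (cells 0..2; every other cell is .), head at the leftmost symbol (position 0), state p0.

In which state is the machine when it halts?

p0

p0 | ..[0]00.   read 0 → write 1, move ←, go to p3
p3 | .[.]100.   read . → write 0, move ←, go to p2
p2 | [.]0100.   read . → write ., move →, go to p1
p1 | .[0]100.   read 0 → write ., move →, go to p1
p1 | ..[1]00.   read 1 → write 0, move →, go to p0
p0 | ..0[0]0.   read 0 → write 1, move ←, go to p3
p3 | ..[0]10.   read 0 → write ., move ←, go to p2
p2 | .[.].10.   read . → write ., move →, go to p1
p1 | ..[.]10.   read . → write ., move →, go to p1
p1 | ...[1]0.   read 1 → write 0, move →, go to p0
p0 | ...0[0].   read 0 → write 1, move ←, go to p3
p3 | ...[0]1.   read 0 → write ., move ←, go to p2
p2 | ..[.].1.   read . → write ., move →, go to p1
p1 | ...[.]1.   read . → write ., move →, go to p1
p1 | ....[1].   read 1 → write 0, move →, go to p0
p0 | ....0[.]
No transition is defined for (p0, .); M halts in state p0.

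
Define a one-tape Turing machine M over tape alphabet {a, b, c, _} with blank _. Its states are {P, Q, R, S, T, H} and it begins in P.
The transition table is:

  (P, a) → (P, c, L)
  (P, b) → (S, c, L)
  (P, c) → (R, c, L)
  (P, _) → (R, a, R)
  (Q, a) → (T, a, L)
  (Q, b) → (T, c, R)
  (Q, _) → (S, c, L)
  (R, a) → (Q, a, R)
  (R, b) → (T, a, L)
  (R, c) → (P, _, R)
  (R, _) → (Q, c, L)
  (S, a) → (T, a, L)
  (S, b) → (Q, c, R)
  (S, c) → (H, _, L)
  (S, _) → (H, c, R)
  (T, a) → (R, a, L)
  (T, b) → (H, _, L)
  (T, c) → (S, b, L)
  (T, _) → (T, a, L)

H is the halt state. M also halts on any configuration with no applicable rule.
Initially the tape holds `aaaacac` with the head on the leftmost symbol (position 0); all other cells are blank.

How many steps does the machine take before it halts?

P | ____[a]aaacac   read a → write c, move L, go to P
P | ___[_]caaacac   read _ → write a, move R, go to R
R | ___a[c]aaacac   read c → write _, move R, go to P
P | ___a_[a]aacac   read a → write c, move L, go to P
P | ___a[_]caacac   read _ → write a, move R, go to R
R | ___aa[c]aacac   read c → write _, move R, go to P
P | ___aa_[a]acac   read a → write c, move L, go to P
P | ___aa[_]cacac   read _ → write a, move R, go to R
R | ___aaa[c]acac   read c → write _, move R, go to P
P | ___aaa_[a]cac   read a → write c, move L, go to P
P | ___aaa[_]ccac   read _ → write a, move R, go to R
R | ___aaaa[c]cac   read c → write _, move R, go to P
P | ___aaaa_[c]ac   read c → write c, move L, go to R
R | ___aaaa[_]cac   read _ → write c, move L, go to Q
Q | ___aaa[a]ccac   read a → write a, move L, go to T
T | ___aa[a]accac   read a → write a, move L, go to R
R | ___a[a]aaccac   read a → write a, move R, go to Q
Q | ___aa[a]accac   read a → write a, move L, go to T
T | ___a[a]aaccac   read a → write a, move L, go to R
R | ___[a]aaaccac   read a → write a, move R, go to Q
Q | ___a[a]aaccac   read a → write a, move L, go to T
T | ___[a]aaaccac   read a → write a, move L, go to R
R | __[_]aaaaccac   read _ → write c, move L, go to Q
Q | _[_]caaaaccac   read _ → write c, move L, go to S
S | [_]ccaaaaccac   read _ → write c, move R, go to H
H | c[c]caaaaccac
M halts after 25 transitions.

25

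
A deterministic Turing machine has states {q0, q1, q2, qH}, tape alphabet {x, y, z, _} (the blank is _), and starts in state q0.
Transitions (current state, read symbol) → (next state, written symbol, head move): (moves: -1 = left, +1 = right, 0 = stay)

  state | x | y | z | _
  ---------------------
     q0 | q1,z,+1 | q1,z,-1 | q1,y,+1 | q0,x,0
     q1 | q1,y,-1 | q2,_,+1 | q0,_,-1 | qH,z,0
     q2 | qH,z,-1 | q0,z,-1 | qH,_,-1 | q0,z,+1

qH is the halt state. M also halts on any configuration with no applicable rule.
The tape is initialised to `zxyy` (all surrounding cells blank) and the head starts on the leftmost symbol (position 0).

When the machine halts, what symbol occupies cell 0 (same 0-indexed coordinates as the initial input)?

state=q0 head=0 tape=[z]xyy   (q0,z)→(q1,y,+1)
state=q1 head=1 tape=y[x]yy   (q1,x)→(q1,y,-1)
state=q1 head=0 tape=[y]yyy   (q1,y)→(q2,_,+1)
state=q2 head=1 tape=_[y]yy   (q2,y)→(q0,z,-1)
state=q0 head=0 tape=[_]zyy   (q0,_)→(q0,x,0)
state=q0 head=0 tape=[x]zyy   (q0,x)→(q1,z,+1)
state=q1 head=1 tape=z[z]yy   (q1,z)→(q0,_,-1)
state=q0 head=0 tape=[z]_yy   (q0,z)→(q1,y,+1)
state=q1 head=1 tape=y[_]yy   (q1,_)→(qH,z,0)
state=qH head=1 tape=y[z]yy
Cell 0 holds y when M halts.

y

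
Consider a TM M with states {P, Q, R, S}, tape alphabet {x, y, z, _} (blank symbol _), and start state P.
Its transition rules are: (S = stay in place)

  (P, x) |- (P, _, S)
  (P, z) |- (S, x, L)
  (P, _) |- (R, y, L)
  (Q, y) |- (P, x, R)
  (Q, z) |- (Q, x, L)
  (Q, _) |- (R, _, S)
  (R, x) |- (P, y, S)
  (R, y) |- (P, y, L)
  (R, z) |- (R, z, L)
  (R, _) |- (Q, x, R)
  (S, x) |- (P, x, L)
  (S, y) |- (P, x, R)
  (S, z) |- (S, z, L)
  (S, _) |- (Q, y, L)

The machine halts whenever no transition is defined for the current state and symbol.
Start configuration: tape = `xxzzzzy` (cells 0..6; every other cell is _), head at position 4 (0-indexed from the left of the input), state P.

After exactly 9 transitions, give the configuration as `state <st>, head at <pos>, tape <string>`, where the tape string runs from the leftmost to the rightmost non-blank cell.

P | _xxzz[z]zy   read z → write x, move L, go to S
S | _xxz[z]xzy   read z → write z, move L, go to S
S | _xx[z]zxzy   read z → write z, move L, go to S
S | _x[x]zzxzy   read x → write x, move L, go to P
P | _[x]xzzxzy   read x → write _, move S, go to P
P | _[_]xzzxzy   read _ → write y, move L, go to R
R | [_]yxzzxzy   read _ → write x, move R, go to Q
Q | x[y]xzzxzy   read y → write x, move R, go to P
P | xx[x]zzxzy   read x → write _, move S, go to P
P | xx[_]zzxzy
After 9 steps: state P, head at 1, tape xx_zzxzy.

state P, head at 1, tape xx_zzxzy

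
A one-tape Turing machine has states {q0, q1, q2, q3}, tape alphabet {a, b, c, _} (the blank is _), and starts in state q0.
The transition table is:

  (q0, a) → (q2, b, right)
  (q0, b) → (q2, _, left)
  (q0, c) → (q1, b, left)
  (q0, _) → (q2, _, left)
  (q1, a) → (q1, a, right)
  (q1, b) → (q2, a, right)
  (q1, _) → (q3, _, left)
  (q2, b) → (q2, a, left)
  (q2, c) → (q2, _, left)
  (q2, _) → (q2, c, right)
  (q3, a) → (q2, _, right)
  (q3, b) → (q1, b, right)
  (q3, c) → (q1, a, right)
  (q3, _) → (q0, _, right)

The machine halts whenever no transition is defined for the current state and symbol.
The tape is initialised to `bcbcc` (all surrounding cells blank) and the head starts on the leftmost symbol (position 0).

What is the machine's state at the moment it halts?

q2

q0 | ___[b]cbcc   read b → write _, move left, go to q2
q2 | __[_]_cbcc   read _ → write c, move right, go to q2
q2 | __c[_]cbcc   read _ → write c, move right, go to q2
q2 | __cc[c]bcc   read c → write _, move left, go to q2
q2 | __c[c]_bcc   read c → write _, move left, go to q2
q2 | __[c]__bcc   read c → write _, move left, go to q2
q2 | _[_]___bcc   read _ → write c, move right, go to q2
q2 | _c[_]__bcc   read _ → write c, move right, go to q2
q2 | _cc[_]_bcc   read _ → write c, move right, go to q2
q2 | _ccc[_]bcc   read _ → write c, move right, go to q2
q2 | _cccc[b]cc   read b → write a, move left, go to q2
q2 | _ccc[c]acc   read c → write _, move left, go to q2
q2 | _cc[c]_acc   read c → write _, move left, go to q2
q2 | _c[c]__acc   read c → write _, move left, go to q2
q2 | _[c]___acc   read c → write _, move left, go to q2
q2 | [_]____acc   read _ → write c, move right, go to q2
q2 | c[_]___acc   read _ → write c, move right, go to q2
q2 | cc[_]__acc   read _ → write c, move right, go to q2
q2 | ccc[_]_acc   read _ → write c, move right, go to q2
q2 | cccc[_]acc   read _ → write c, move right, go to q2
q2 | ccccc[a]cc
No transition is defined for (q2, a); M halts in state q2.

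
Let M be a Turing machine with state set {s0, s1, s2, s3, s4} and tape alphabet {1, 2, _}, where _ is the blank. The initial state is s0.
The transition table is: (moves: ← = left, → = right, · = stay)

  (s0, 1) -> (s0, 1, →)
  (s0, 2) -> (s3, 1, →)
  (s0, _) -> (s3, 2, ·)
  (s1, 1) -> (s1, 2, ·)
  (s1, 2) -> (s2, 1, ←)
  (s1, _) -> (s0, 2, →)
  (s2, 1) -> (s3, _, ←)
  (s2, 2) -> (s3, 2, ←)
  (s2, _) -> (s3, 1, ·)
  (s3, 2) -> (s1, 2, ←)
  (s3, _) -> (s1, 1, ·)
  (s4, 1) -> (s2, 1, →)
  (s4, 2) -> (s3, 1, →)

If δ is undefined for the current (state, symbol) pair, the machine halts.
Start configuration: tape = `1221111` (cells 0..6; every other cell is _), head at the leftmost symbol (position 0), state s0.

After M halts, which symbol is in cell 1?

s0 | __[1]221111   read 1 → write 1, move →, go to s0
s0 | __1[2]21111   read 2 → write 1, move →, go to s3
s3 | __11[2]1111   read 2 → write 2, move ←, go to s1
s1 | __1[1]21111   read 1 → write 2, move ·, go to s1
s1 | __1[2]21111   read 2 → write 1, move ←, go to s2
s2 | __[1]121111   read 1 → write _, move ←, go to s3
s3 | _[_]_121111   read _ → write 1, move ·, go to s1
s1 | _[1]_121111   read 1 → write 2, move ·, go to s1
s1 | _[2]_121111   read 2 → write 1, move ←, go to s2
s2 | [_]1_121111   read _ → write 1, move ·, go to s3
s3 | [1]1_121111
Cell 1 holds 1 when M halts.

1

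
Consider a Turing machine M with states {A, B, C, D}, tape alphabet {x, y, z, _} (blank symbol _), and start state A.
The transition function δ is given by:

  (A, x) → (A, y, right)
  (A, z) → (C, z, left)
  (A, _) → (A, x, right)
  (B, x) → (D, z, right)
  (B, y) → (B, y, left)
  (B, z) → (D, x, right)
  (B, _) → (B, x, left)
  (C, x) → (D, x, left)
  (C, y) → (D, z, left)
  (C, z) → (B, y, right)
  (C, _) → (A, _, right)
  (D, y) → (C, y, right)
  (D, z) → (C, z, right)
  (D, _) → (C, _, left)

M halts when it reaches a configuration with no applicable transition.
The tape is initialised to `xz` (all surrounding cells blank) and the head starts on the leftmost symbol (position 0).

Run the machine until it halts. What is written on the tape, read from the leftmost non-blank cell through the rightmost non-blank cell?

xzzz

A | ___[x]z   read x → write y, move right, go to A
A | ___y[z]   read z → write z, move left, go to C
C | ___[y]z   read y → write z, move left, go to D
D | __[_]zz   read _ → write _, move left, go to C
C | _[_]_zz   read _ → write _, move right, go to A
A | __[_]zz   read _ → write x, move right, go to A
A | __x[z]z   read z → write z, move left, go to C
C | __[x]zz   read x → write x, move left, go to D
D | _[_]xzz   read _ → write _, move left, go to C
C | [_]_xzz   read _ → write _, move right, go to A
A | _[_]xzz   read _ → write x, move right, go to A
A | _x[x]zz   read x → write y, move right, go to A
A | _xy[z]z   read z → write z, move left, go to C
C | _x[y]zz   read y → write z, move left, go to D
D | _[x]zzz
The non-blank tape span at halt is xzzz.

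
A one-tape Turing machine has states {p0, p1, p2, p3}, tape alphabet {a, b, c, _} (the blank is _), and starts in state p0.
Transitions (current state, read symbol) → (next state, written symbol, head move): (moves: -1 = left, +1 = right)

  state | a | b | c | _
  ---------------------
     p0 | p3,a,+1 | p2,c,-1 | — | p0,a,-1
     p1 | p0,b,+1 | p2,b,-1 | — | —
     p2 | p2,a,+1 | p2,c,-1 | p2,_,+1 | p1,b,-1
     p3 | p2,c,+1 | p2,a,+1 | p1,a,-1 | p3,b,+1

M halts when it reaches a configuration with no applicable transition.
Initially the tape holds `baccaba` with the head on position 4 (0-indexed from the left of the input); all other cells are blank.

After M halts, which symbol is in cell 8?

p0 | bacc[a]ba__   read a → write a, move +1, go to p3
p3 | bacca[b]a__   read b → write a, move +1, go to p2
p2 | baccaa[a]__   read a → write a, move +1, go to p2
p2 | baccaaa[_]_   read _ → write b, move -1, go to p1
p1 | baccaa[a]b_   read a → write b, move +1, go to p0
p0 | baccaab[b]_   read b → write c, move -1, go to p2
p2 | baccaa[b]c_   read b → write c, move -1, go to p2
p2 | bacca[a]cc_   read a → write a, move +1, go to p2
p2 | baccaa[c]c_   read c → write _, move +1, go to p2
p2 | baccaa_[c]_   read c → write _, move +1, go to p2
p2 | baccaa__[_]   read _ → write b, move -1, go to p1
p1 | baccaa_[_]b
Cell 8 holds b when M halts.

b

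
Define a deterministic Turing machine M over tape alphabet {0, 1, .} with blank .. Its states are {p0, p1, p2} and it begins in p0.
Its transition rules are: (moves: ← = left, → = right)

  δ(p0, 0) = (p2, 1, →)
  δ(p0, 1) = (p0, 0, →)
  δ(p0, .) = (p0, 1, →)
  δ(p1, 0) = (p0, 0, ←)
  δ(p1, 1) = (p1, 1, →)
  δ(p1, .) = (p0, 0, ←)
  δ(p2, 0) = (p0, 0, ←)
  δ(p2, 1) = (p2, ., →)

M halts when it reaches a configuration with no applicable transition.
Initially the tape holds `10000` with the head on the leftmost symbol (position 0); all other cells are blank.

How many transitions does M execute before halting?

11

state=p0 head=0 tape=[1]0000.   (p0,1)→(p0,0,→)
state=p0 head=1 tape=0[0]000.   (p0,0)→(p2,1,→)
state=p2 head=2 tape=01[0]00.   (p2,0)→(p0,0,←)
state=p0 head=1 tape=0[1]000.   (p0,1)→(p0,0,→)
state=p0 head=2 tape=00[0]00.   (p0,0)→(p2,1,→)
state=p2 head=3 tape=001[0]0.   (p2,0)→(p0,0,←)
state=p0 head=2 tape=00[1]00.   (p0,1)→(p0,0,→)
state=p0 head=3 tape=000[0]0.   (p0,0)→(p2,1,→)
state=p2 head=4 tape=0001[0].   (p2,0)→(p0,0,←)
state=p0 head=3 tape=000[1]0.   (p0,1)→(p0,0,→)
state=p0 head=4 tape=0000[0].   (p0,0)→(p2,1,→)
state=p2 head=5 tape=00001[.]
M halts after 11 transitions.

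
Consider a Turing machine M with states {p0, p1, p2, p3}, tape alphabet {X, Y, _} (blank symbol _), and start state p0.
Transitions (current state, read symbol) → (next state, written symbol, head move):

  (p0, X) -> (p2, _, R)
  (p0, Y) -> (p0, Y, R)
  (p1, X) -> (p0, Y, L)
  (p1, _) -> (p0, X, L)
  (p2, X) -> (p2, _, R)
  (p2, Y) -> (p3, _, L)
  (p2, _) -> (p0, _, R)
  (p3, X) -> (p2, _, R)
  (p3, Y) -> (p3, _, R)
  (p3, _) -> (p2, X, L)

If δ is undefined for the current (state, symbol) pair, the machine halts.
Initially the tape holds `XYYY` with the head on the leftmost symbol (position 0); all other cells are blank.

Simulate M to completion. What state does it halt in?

p0 | _[X]YYY_   read X → write _, move R, go to p2
p2 | __[Y]YY_   read Y → write _, move L, go to p3
p3 | _[_]_YY_   read _ → write X, move L, go to p2
p2 | [_]X_YY_   read _ → write _, move R, go to p0
p0 | _[X]_YY_   read X → write _, move R, go to p2
p2 | __[_]YY_   read _ → write _, move R, go to p0
p0 | ___[Y]Y_   read Y → write Y, move R, go to p0
p0 | ___Y[Y]_   read Y → write Y, move R, go to p0
p0 | ___YY[_]
No transition is defined for (p0, _); M halts in state p0.

p0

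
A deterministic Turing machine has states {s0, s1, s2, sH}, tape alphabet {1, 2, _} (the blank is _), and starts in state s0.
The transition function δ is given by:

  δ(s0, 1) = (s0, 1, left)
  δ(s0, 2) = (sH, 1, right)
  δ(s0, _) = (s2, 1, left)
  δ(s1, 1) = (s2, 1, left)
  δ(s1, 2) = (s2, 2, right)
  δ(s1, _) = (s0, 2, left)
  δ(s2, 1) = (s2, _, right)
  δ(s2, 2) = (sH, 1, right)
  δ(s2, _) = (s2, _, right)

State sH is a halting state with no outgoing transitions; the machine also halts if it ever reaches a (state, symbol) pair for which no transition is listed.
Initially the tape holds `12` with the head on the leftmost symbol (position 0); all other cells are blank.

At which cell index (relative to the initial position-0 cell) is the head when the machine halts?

2

state=s0 head=0 tape=__[1]2_   (s0,1)→(s0,1,left)
state=s0 head=-1 tape=_[_]12_   (s0,_)→(s2,1,left)
state=s2 head=-2 tape=[_]112_   (s2,_)→(s2,_,right)
state=s2 head=-1 tape=_[1]12_   (s2,1)→(s2,_,right)
state=s2 head=0 tape=__[1]2_   (s2,1)→(s2,_,right)
state=s2 head=1 tape=___[2]_   (s2,2)→(sH,1,right)
state=sH head=2 tape=___1[_]
At halt the head is at cell 2.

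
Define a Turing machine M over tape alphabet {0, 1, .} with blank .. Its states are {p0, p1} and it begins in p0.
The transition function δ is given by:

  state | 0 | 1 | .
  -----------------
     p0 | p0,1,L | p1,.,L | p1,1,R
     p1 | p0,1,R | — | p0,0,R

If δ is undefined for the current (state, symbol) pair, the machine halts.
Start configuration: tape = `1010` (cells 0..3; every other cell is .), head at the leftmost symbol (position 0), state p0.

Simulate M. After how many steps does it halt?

5

p0 | .[1]010   read 1 → write ., move L, go to p1
p1 | [.].010   read . → write 0, move R, go to p0
p0 | 0[.]010   read . → write 1, move R, go to p1
p1 | 01[0]10   read 0 → write 1, move R, go to p0
p0 | 011[1]0   read 1 → write ., move L, go to p1
p1 | 01[1].0
M halts after 5 transitions.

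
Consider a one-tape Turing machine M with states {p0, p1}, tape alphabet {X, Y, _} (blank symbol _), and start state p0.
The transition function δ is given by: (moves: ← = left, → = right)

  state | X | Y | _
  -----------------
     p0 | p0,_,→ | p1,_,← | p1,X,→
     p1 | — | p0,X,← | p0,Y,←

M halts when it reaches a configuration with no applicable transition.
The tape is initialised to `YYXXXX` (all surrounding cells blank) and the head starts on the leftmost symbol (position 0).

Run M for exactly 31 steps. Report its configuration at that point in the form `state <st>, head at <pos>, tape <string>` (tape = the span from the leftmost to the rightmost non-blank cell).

state=p0 head=0 tape=__[Y]YXXXX___   (p0,Y)→(p1,_,←)
state=p1 head=-1 tape=_[_]_YXXXX___   (p1,_)→(p0,Y,←)
state=p0 head=-2 tape=[_]Y_YXXXX___   (p0,_)→(p1,X,→)
state=p1 head=-1 tape=X[Y]_YXXXX___   (p1,Y)→(p0,X,←)
state=p0 head=-2 tape=[X]X_YXXXX___   (p0,X)→(p0,_,→)
state=p0 head=-1 tape=_[X]_YXXXX___   (p0,X)→(p0,_,→)
state=p0 head=0 tape=__[_]YXXXX___   (p0,_)→(p1,X,→)
state=p1 head=1 tape=__X[Y]XXXX___   (p1,Y)→(p0,X,←)
state=p0 head=0 tape=__[X]XXXXX___   (p0,X)→(p0,_,→)
state=p0 head=1 tape=___[X]XXXX___   (p0,X)→(p0,_,→)
state=p0 head=2 tape=____[X]XXX___   (p0,X)→(p0,_,→)
state=p0 head=3 tape=_____[X]XX___   (p0,X)→(p0,_,→)
state=p0 head=4 tape=______[X]X___   (p0,X)→(p0,_,→)
state=p0 head=5 tape=_______[X]___   (p0,X)→(p0,_,→)
state=p0 head=6 tape=________[_]__   (p0,_)→(p1,X,→)
state=p1 head=7 tape=________X[_]_   (p1,_)→(p0,Y,←)
state=p0 head=6 tape=________[X]Y_   (p0,X)→(p0,_,→)
state=p0 head=7 tape=_________[Y]_   (p0,Y)→(p1,_,←)
state=p1 head=6 tape=________[_]__   (p1,_)→(p0,Y,←)
state=p0 head=5 tape=_______[_]Y__   (p0,_)→(p1,X,→)
state=p1 head=6 tape=_______X[Y]__   (p1,Y)→(p0,X,←)
state=p0 head=5 tape=_______[X]X__   (p0,X)→(p0,_,→)
state=p0 head=6 tape=________[X]__   (p0,X)→(p0,_,→)
state=p0 head=7 tape=_________[_]_   (p0,_)→(p1,X,→)
state=p1 head=8 tape=_________X[_]   (p1,_)→(p0,Y,←)
state=p0 head=7 tape=_________[X]Y   (p0,X)→(p0,_,→)
state=p0 head=8 tape=__________[Y]   (p0,Y)→(p1,_,←)
state=p1 head=7 tape=_________[_]_   (p1,_)→(p0,Y,←)
state=p0 head=6 tape=________[_]Y_   (p0,_)→(p1,X,→)
state=p1 head=7 tape=________X[Y]_   (p1,Y)→(p0,X,←)
state=p0 head=6 tape=________[X]X_   (p0,X)→(p0,_,→)
state=p0 head=7 tape=_________[X]_
After 31 steps: state p0, head at 7, tape X.

state p0, head at 7, tape X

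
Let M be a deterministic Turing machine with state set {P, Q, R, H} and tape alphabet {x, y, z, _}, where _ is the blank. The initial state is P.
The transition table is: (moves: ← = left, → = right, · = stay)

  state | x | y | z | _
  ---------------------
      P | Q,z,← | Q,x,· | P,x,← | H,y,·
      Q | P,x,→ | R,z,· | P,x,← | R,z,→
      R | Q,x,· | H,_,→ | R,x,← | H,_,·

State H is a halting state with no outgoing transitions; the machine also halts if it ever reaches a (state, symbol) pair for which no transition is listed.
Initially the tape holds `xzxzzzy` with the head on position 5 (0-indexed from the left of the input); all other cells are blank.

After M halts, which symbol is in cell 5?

x

state=P head=5 tape=__xzxzz[z]y   (P,z)→(P,x,←)
state=P head=4 tape=__xzxz[z]xy   (P,z)→(P,x,←)
state=P head=3 tape=__xzx[z]xxy   (P,z)→(P,x,←)
state=P head=2 tape=__xz[x]xxxy   (P,x)→(Q,z,←)
state=Q head=1 tape=__x[z]zxxxy   (Q,z)→(P,x,←)
state=P head=0 tape=__[x]xzxxxy   (P,x)→(Q,z,←)
state=Q head=-1 tape=_[_]zxzxxxy   (Q,_)→(R,z,→)
state=R head=0 tape=_z[z]xzxxxy   (R,z)→(R,x,←)
state=R head=-1 tape=_[z]xxzxxxy   (R,z)→(R,x,←)
state=R head=-2 tape=[_]xxxzxxxy   (R,_)→(H,_,·)
state=H head=-2 tape=[_]xxxzxxxy
Cell 5 holds x when M halts.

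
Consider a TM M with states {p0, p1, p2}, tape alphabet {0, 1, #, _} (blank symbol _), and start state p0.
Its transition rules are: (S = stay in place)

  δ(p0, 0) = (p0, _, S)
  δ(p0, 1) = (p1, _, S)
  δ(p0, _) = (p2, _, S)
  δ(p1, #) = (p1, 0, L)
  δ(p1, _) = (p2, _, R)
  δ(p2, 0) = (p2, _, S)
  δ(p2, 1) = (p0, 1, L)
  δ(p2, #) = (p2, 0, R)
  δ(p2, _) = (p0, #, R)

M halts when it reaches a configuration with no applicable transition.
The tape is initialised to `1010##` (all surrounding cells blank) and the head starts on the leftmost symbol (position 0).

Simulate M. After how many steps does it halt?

p0 | [1]010##   read 1 → write _, move S, go to p1
p1 | [_]010##   read _ → write _, move R, go to p2
p2 | _[0]10##   read 0 → write _, move S, go to p2
p2 | _[_]10##   read _ → write #, move R, go to p0
p0 | _#[1]0##   read 1 → write _, move S, go to p1
p1 | _#[_]0##   read _ → write _, move R, go to p2
p2 | _#_[0]##   read 0 → write _, move S, go to p2
p2 | _#_[_]##   read _ → write #, move R, go to p0
p0 | _#_#[#]#
M halts after 8 transitions.

8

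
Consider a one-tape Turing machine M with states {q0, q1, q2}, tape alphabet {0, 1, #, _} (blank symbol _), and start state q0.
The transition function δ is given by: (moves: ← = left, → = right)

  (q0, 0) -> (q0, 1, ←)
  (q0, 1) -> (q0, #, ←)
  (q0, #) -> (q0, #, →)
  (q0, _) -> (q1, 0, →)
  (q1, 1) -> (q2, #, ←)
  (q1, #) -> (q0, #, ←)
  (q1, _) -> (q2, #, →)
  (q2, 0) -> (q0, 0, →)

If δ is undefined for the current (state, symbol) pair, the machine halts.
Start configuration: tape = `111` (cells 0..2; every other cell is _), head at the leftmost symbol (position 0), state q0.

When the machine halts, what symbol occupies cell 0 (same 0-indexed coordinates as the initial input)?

#

q0 | __[1]11___   read 1 → write #, move ←, go to q0
q0 | _[_]#11___   read _ → write 0, move →, go to q1
q1 | _0[#]11___   read # → write #, move ←, go to q0
q0 | _[0]#11___   read 0 → write 1, move ←, go to q0
q0 | [_]1#11___   read _ → write 0, move →, go to q1
q1 | 0[1]#11___   read 1 → write #, move ←, go to q2
q2 | [0]##11___   read 0 → write 0, move →, go to q0
q0 | 0[#]#11___   read # → write #, move →, go to q0
q0 | 0#[#]11___   read # → write #, move →, go to q0
q0 | 0##[1]1___   read 1 → write #, move ←, go to q0
q0 | 0#[#]#1___   read # → write #, move →, go to q0
q0 | 0##[#]1___   read # → write #, move →, go to q0
q0 | 0###[1]___   read 1 → write #, move ←, go to q0
q0 | 0##[#]#___   read # → write #, move →, go to q0
q0 | 0###[#]___   read # → write #, move →, go to q0
q0 | 0####[_]__   read _ → write 0, move →, go to q1
q1 | 0####0[_]_   read _ → write #, move →, go to q2
q2 | 0####0#[_]
Cell 0 holds # when M halts.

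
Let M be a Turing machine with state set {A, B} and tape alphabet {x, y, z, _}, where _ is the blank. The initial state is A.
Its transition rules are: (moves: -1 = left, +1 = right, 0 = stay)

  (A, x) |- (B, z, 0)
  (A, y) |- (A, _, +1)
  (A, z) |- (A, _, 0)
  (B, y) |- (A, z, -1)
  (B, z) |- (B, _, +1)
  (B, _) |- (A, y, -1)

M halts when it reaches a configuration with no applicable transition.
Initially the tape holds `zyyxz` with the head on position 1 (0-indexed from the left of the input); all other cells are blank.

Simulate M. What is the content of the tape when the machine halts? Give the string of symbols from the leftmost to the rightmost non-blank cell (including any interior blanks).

state=A head=1 tape=z[y]yxz_   (A,y)→(A,_,+1)
state=A head=2 tape=z_[y]xz_   (A,y)→(A,_,+1)
state=A head=3 tape=z__[x]z_   (A,x)→(B,z,0)
state=B head=3 tape=z__[z]z_   (B,z)→(B,_,+1)
state=B head=4 tape=z___[z]_   (B,z)→(B,_,+1)
state=B head=5 tape=z____[_]   (B,_)→(A,y,-1)
state=A head=4 tape=z___[_]y
The non-blank tape span at halt is z____y.

z____y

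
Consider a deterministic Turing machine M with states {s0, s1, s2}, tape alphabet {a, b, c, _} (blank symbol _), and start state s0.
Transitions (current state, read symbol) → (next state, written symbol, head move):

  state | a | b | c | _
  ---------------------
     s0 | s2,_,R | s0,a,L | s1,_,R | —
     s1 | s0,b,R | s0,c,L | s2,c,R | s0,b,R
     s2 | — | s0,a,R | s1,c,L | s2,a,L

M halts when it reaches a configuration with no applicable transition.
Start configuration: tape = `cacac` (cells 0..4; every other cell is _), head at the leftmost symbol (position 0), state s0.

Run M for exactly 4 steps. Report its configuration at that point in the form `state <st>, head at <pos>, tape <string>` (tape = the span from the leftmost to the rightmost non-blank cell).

s0 | [c]acac   read c → write _, move R, go to s1
s1 | _[a]cac   read a → write b, move R, go to s0
s0 | _b[c]ac   read c → write _, move R, go to s1
s1 | _b_[a]c   read a → write b, move R, go to s0
s0 | _b_b[c]
After 4 steps: state s0, head at 4, tape b_bc.

state s0, head at 4, tape b_bc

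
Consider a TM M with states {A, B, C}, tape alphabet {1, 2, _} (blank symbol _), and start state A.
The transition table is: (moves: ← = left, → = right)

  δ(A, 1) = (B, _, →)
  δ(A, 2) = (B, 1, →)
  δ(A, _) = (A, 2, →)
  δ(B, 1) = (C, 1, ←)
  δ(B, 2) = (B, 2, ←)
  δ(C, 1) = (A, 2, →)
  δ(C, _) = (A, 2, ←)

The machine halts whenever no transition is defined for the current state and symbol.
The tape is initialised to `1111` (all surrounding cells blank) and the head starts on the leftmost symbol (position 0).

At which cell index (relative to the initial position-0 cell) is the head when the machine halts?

-1

state=A head=0 tape=_[1]111   (A,1)→(B,_,→)
state=B head=1 tape=__[1]11   (B,1)→(C,1,←)
state=C head=0 tape=_[_]111   (C,_)→(A,2,←)
state=A head=-1 tape=[_]2111   (A,_)→(A,2,→)
state=A head=0 tape=2[2]111   (A,2)→(B,1,→)
state=B head=1 tape=21[1]11   (B,1)→(C,1,←)
state=C head=0 tape=2[1]111   (C,1)→(A,2,→)
state=A head=1 tape=22[1]11   (A,1)→(B,_,→)
state=B head=2 tape=22_[1]1   (B,1)→(C,1,←)
state=C head=1 tape=22[_]11   (C,_)→(A,2,←)
state=A head=0 tape=2[2]211   (A,2)→(B,1,→)
state=B head=1 tape=21[2]11   (B,2)→(B,2,←)
state=B head=0 tape=2[1]211   (B,1)→(C,1,←)
state=C head=-1 tape=[2]1211
At halt the head is at cell -1.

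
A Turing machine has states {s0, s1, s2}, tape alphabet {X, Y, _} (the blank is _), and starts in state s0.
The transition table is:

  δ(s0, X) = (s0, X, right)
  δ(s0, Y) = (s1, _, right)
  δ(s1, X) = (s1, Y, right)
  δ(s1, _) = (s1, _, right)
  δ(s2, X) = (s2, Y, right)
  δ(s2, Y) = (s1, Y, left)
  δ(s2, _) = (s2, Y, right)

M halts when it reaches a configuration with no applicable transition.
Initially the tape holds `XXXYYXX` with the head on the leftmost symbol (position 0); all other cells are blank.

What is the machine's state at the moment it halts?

s1

state=s0 head=0 tape=[X]XXYYXX   (s0,X)→(s0,X,right)
state=s0 head=1 tape=X[X]XYYXX   (s0,X)→(s0,X,right)
state=s0 head=2 tape=XX[X]YYXX   (s0,X)→(s0,X,right)
state=s0 head=3 tape=XXX[Y]YXX   (s0,Y)→(s1,_,right)
state=s1 head=4 tape=XXX_[Y]XX
No transition is defined for (s1, Y); M halts in state s1.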